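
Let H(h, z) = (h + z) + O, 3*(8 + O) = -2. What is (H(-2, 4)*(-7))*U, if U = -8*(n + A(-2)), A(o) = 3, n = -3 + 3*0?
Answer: 0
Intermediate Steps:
n = -3 (n = -3 + 0 = -3)
O = -26/3 (O = -8 + (1/3)*(-2) = -8 - 2/3 = -26/3 ≈ -8.6667)
H(h, z) = -26/3 + h + z (H(h, z) = (h + z) - 26/3 = -26/3 + h + z)
U = 0 (U = -8*(-3 + 3) = -8*0 = 0)
(H(-2, 4)*(-7))*U = ((-26/3 - 2 + 4)*(-7))*0 = -20/3*(-7)*0 = (140/3)*0 = 0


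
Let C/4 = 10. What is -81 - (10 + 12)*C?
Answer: -961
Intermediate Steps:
C = 40 (C = 4*10 = 40)
-81 - (10 + 12)*C = -81 - (10 + 12)*40 = -81 - 22*40 = -81 - 1*880 = -81 - 880 = -961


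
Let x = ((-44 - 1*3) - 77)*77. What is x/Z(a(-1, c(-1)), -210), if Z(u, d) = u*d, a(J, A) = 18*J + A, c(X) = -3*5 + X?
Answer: -341/255 ≈ -1.3373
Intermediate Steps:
c(X) = -15 + X
a(J, A) = A + 18*J
x = -9548 (x = ((-44 - 3) - 77)*77 = (-47 - 77)*77 = -124*77 = -9548)
Z(u, d) = d*u
x/Z(a(-1, c(-1)), -210) = -9548*(-1/(210*((-15 - 1) + 18*(-1)))) = -9548*(-1/(210*(-16 - 18))) = -9548/((-210*(-34))) = -9548/7140 = -9548*1/7140 = -341/255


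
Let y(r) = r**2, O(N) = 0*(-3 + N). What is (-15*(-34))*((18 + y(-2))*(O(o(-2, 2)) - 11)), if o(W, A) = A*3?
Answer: -123420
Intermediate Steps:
o(W, A) = 3*A
O(N) = 0
(-15*(-34))*((18 + y(-2))*(O(o(-2, 2)) - 11)) = (-15*(-34))*((18 + (-2)**2)*(0 - 11)) = 510*((18 + 4)*(-11)) = 510*(22*(-11)) = 510*(-242) = -123420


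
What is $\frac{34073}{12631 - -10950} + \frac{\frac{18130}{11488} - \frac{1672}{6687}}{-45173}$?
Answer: $\frac{59118883611129365}{40915409893067664} \approx 1.4449$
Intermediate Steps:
$\frac{34073}{12631 - -10950} + \frac{\frac{18130}{11488} - \frac{1672}{6687}}{-45173} = \frac{34073}{12631 + 10950} + \left(18130 \cdot \frac{1}{11488} - \frac{1672}{6687}\right) \left(- \frac{1}{45173}\right) = \frac{34073}{23581} + \left(\frac{9065}{5744} - \frac{1672}{6687}\right) \left(- \frac{1}{45173}\right) = 34073 \cdot \frac{1}{23581} + \frac{51013687}{38410128} \left(- \frac{1}{45173}\right) = \frac{34073}{23581} - \frac{51013687}{1735100712144} = \frac{59118883611129365}{40915409893067664}$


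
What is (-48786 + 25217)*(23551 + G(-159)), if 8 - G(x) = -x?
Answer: -551514600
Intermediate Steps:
G(x) = 8 + x (G(x) = 8 - (-1)*x = 8 + x)
(-48786 + 25217)*(23551 + G(-159)) = (-48786 + 25217)*(23551 + (8 - 159)) = -23569*(23551 - 151) = -23569*23400 = -551514600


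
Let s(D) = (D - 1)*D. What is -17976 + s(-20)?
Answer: -17556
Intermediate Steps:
s(D) = D*(-1 + D) (s(D) = (-1 + D)*D = D*(-1 + D))
-17976 + s(-20) = -17976 - 20*(-1 - 20) = -17976 - 20*(-21) = -17976 + 420 = -17556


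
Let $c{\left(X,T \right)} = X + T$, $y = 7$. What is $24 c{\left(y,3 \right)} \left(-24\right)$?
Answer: $-5760$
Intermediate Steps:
$c{\left(X,T \right)} = T + X$
$24 c{\left(y,3 \right)} \left(-24\right) = 24 \left(3 + 7\right) \left(-24\right) = 24 \cdot 10 \left(-24\right) = 240 \left(-24\right) = -5760$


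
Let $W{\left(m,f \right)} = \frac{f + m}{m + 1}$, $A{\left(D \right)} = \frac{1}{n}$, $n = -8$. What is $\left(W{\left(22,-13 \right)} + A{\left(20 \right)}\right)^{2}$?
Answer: $\frac{2401}{33856} \approx 0.070918$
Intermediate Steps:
$A{\left(D \right)} = - \frac{1}{8}$ ($A{\left(D \right)} = \frac{1}{-8} = - \frac{1}{8}$)
$W{\left(m,f \right)} = \frac{f + m}{1 + m}$
$\left(W{\left(22,-13 \right)} + A{\left(20 \right)}\right)^{2} = \left(\frac{-13 + 22}{1 + 22} - \frac{1}{8}\right)^{2} = \left(\frac{1}{23} \cdot 9 - \frac{1}{8}\right)^{2} = \left(\frac{9}{23} - \frac{1}{8}\right)^{2} = \left(\frac{49}{184}\right)^{2} = \frac{2401}{33856}$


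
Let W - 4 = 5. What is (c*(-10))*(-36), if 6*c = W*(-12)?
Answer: -6480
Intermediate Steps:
W = 9 (W = 4 + 5 = 9)
c = -18 (c = (9*(-12))/6 = (⅙)*(-108) = -18)
(c*(-10))*(-36) = -18*(-10)*(-36) = 180*(-36) = -6480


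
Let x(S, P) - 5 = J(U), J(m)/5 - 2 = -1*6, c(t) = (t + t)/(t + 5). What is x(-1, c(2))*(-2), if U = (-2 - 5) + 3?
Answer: 30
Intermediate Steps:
U = -4 (U = -7 + 3 = -4)
c(t) = 2*t/(5 + t) (c(t) = (2*t)/(5 + t) = 2*t/(5 + t))
J(m) = -20 (J(m) = 10 + 5*(-1*6) = 10 + 5*(-6) = 10 - 30 = -20)
x(S, P) = -15 (x(S, P) = 5 - 20 = -15)
x(-1, c(2))*(-2) = -15*(-2) = 30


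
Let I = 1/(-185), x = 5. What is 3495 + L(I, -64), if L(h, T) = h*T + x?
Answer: 647564/185 ≈ 3500.3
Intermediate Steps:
I = -1/185 ≈ -0.0054054
L(h, T) = 5 + T*h (L(h, T) = h*T + 5 = T*h + 5 = 5 + T*h)
3495 + L(I, -64) = 3495 + (5 - 64*(-1/185)) = 3495 + (5 + 64/185) = 3495 + 989/185 = 647564/185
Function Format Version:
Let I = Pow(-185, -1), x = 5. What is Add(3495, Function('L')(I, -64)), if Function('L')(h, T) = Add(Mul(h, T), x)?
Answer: Rational(647564, 185) ≈ 3500.3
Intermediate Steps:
I = Rational(-1, 185) ≈ -0.0054054
Function('L')(h, T) = Add(5, Mul(T, h)) (Function('L')(h, T) = Add(Mul(h, T), 5) = Add(Mul(T, h), 5) = Add(5, Mul(T, h)))
Add(3495, Function('L')(I, -64)) = Add(3495, Add(5, Mul(-64, Rational(-1, 185)))) = Add(3495, Add(5, Rational(64, 185))) = Add(3495, Rational(989, 185)) = Rational(647564, 185)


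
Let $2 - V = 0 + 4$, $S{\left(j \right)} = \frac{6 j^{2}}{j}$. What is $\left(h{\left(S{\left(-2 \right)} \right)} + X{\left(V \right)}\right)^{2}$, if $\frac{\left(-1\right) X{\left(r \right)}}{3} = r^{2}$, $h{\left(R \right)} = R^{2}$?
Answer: $17424$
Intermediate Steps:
$S{\left(j \right)} = 6 j$
$V = -2$ ($V = 2 - \left(0 + 4\right) = 2 - 4 = -2$)
$X{\left(r \right)} = - 3 r^{2}$
$\left(h{\left(S{\left(-2 \right)} \right)} + X{\left(V \right)}\right)^{2} = \left(\left(6 \left(-2\right)\right)^{2} - 3 \left(-2\right)^{2}\right)^{2} = \left(\left(-12\right)^{2} - 12\right)^{2} = \left(144 - 12\right)^{2} = 132^{2} = 17424$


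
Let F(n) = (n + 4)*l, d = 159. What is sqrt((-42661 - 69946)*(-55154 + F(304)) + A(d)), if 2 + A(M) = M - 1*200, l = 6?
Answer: sqrt(6002628699) ≈ 77477.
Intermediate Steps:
A(M) = -202 + M (A(M) = -2 + (M - 1*200) = -2 + (M - 200) = -2 + (-200 + M) = -202 + M)
F(n) = 24 + 6*n (F(n) = (n + 4)*6 = (4 + n)*6 = 24 + 6*n)
sqrt((-42661 - 69946)*(-55154 + F(304)) + A(d)) = sqrt((-42661 - 69946)*(-55154 + (24 + 6*304)) + (-202 + 159)) = sqrt(-112607*(-55154 + (24 + 1824)) - 43) = sqrt(-112607*(-55154 + 1848) - 43) = sqrt(-112607*(-53306) - 43) = sqrt(6002628742 - 43) = sqrt(6002628699)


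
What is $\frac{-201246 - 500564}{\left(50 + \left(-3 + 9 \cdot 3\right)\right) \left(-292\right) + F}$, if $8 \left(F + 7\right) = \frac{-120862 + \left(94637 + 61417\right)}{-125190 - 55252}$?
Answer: $\frac{1525734940}{46991063} \approx 32.469$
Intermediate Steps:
$F = - \frac{15271}{2174}$ ($F = -7 + \frac{\left(-120862 + \left(94637 + 61417\right)\right) \frac{1}{-125190 - 55252}}{8} = -7 + \frac{\left(-120862 + 156054\right) \frac{1}{-180442}}{8} = -7 + \frac{35192 \left(- \frac{1}{180442}\right)}{8} = -7 + \frac{1}{8} \left(- \frac{212}{1087}\right) = -7 - \frac{53}{2174} = - \frac{15271}{2174} \approx -7.0244$)
$\frac{-201246 - 500564}{\left(50 + \left(-3 + 9 \cdot 3\right)\right) \left(-292\right) + F} = \frac{-201246 - 500564}{\left(50 + \left(-3 + 9 \cdot 3\right)\right) \left(-292\right) - \frac{15271}{2174}} = - \frac{701810}{\left(50 + \left(-3 + 27\right)\right) \left(-292\right) - \frac{15271}{2174}} = - \frac{701810}{\left(50 + 24\right) \left(-292\right) - \frac{15271}{2174}} = - \frac{701810}{74 \left(-292\right) - \frac{15271}{2174}} = - \frac{701810}{-21608 - \frac{15271}{2174}} = - \frac{701810}{- \frac{46991063}{2174}} = \left(-701810\right) \left(- \frac{2174}{46991063}\right) = \frac{1525734940}{46991063}$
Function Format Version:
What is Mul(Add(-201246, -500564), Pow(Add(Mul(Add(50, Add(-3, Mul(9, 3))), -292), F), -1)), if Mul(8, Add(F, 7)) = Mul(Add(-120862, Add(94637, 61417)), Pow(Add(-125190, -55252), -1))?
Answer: Rational(1525734940, 46991063) ≈ 32.469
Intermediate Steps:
F = Rational(-15271, 2174) (F = Add(-7, Mul(Rational(1, 8), Mul(Add(-120862, Add(94637, 61417)), Pow(Add(-125190, -55252), -1)))) = Add(-7, Mul(Rational(1, 8), Mul(Add(-120862, 156054), Pow(-180442, -1)))) = Add(-7, Mul(Rational(1, 8), Mul(35192, Rational(-1, 180442)))) = Add(-7, Mul(Rational(1, 8), Rational(-212, 1087))) = Add(-7, Rational(-53, 2174)) = Rational(-15271, 2174) ≈ -7.0244)
Mul(Add(-201246, -500564), Pow(Add(Mul(Add(50, Add(-3, Mul(9, 3))), -292), F), -1)) = Mul(Add(-201246, -500564), Pow(Add(Mul(Add(50, Add(-3, Mul(9, 3))), -292), Rational(-15271, 2174)), -1)) = Mul(-701810, Pow(Add(Mul(Add(50, Add(-3, 27)), -292), Rational(-15271, 2174)), -1)) = Mul(-701810, Pow(Add(Mul(Add(50, 24), -292), Rational(-15271, 2174)), -1)) = Mul(-701810, Pow(Add(Mul(74, -292), Rational(-15271, 2174)), -1)) = Mul(-701810, Pow(Add(-21608, Rational(-15271, 2174)), -1)) = Mul(-701810, Pow(Rational(-46991063, 2174), -1)) = Mul(-701810, Rational(-2174, 46991063)) = Rational(1525734940, 46991063)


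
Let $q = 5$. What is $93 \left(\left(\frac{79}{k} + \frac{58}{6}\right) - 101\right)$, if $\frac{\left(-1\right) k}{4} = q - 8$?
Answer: $- \frac{31527}{4} \approx -7881.8$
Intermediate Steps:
$k = 12$ ($k = - 4 \left(5 - 8\right) = \left(-4\right) \left(-3\right) = 12$)
$93 \left(\left(\frac{79}{k} + \frac{58}{6}\right) - 101\right) = 93 \left(\left(\frac{79}{12} + \frac{58}{6}\right) - 101\right) = 93 \left(\left(79 \cdot \frac{1}{12} + 58 \cdot \frac{1}{6}\right) - 101\right) = 93 \left(\left(\frac{79}{12} + \frac{29}{3}\right) - 101\right) = 93 \left(\frac{65}{4} - 101\right) = 93 \left(- \frac{339}{4}\right) = - \frac{31527}{4}$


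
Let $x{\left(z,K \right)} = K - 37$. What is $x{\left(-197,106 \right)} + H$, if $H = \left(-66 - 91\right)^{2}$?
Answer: $24718$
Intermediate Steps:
$x{\left(z,K \right)} = -37 + K$ ($x{\left(z,K \right)} = K - 37 = -37 + K$)
$H = 24649$ ($H = \left(-157\right)^{2} = 24649$)
$x{\left(-197,106 \right)} + H = \left(-37 + 106\right) + 24649 = 69 + 24649 = 24718$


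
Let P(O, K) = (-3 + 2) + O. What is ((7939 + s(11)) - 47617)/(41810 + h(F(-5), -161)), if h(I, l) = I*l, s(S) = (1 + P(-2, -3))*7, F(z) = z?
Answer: -39692/42615 ≈ -0.93141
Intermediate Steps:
P(O, K) = -1 + O
s(S) = -14 (s(S) = (1 + (-1 - 2))*7 = (1 - 3)*7 = -2*7 = -14)
((7939 + s(11)) - 47617)/(41810 + h(F(-5), -161)) = ((7939 - 14) - 47617)/(41810 - 5*(-161)) = (7925 - 47617)/(41810 + 805) = -39692/42615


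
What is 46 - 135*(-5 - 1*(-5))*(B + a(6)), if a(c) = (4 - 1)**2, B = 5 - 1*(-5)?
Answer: 46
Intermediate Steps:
B = 10 (B = 5 + 5 = 10)
a(c) = 9 (a(c) = 3**2 = 9)
46 - 135*(-5 - 1*(-5))*(B + a(6)) = 46 - 135*(-5 - 1*(-5))*(10 + 9) = 46 - 135*(-5 + 5)*19 = 46 - 0*19 = 46 - 135*0 = 46 + 0 = 46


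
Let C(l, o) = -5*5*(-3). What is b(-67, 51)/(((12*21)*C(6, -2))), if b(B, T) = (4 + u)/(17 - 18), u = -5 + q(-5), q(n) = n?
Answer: 1/3150 ≈ 0.00031746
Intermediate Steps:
C(l, o) = 75 (C(l, o) = -25*(-3) = 75)
u = -10 (u = -5 - 5 = -10)
b(B, T) = 6 (b(B, T) = (4 - 10)/(17 - 18) = -6/(-1) = -6*(-1) = 6)
b(-67, 51)/(((12*21)*C(6, -2))) = 6/(((12*21)*75)) = 6/((252*75)) = 6/18900 = 6*(1/18900) = 1/3150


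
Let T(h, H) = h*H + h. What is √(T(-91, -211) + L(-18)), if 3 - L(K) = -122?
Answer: √19235 ≈ 138.69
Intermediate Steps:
T(h, H) = h + H*h (T(h, H) = H*h + h = h + H*h)
L(K) = 125 (L(K) = 3 - 1*(-122) = 3 + 122 = 125)
√(T(-91, -211) + L(-18)) = √(-91*(1 - 211) + 125) = √(-91*(-210) + 125) = √(19110 + 125) = √19235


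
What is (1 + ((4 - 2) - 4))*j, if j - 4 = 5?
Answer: -9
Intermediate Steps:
j = 9 (j = 4 + 5 = 9)
(1 + ((4 - 2) - 4))*j = (1 + ((4 - 2) - 4))*9 = (1 + (2 - 4))*9 = (1 - 2)*9 = -1*9 = -9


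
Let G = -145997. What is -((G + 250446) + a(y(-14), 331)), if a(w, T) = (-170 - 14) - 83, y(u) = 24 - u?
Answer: -104182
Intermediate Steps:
a(w, T) = -267 (a(w, T) = -184 - 83 = -267)
-((G + 250446) + a(y(-14), 331)) = -((-145997 + 250446) - 267) = -(104449 - 267) = -1*104182 = -104182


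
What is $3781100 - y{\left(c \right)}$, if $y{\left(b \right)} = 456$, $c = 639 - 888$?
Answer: $3780644$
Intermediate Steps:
$c = -249$
$3781100 - y{\left(c \right)} = 3781100 - 456 = 3780644$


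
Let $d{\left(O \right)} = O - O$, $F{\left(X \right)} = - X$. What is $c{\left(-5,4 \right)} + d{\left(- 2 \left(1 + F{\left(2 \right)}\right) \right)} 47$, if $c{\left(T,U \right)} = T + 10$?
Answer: $5$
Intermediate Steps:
$c{\left(T,U \right)} = 10 + T$
$d{\left(O \right)} = 0$
$c{\left(-5,4 \right)} + d{\left(- 2 \left(1 + F{\left(2 \right)}\right) \right)} 47 = \left(10 - 5\right) + 0 \cdot 47 = 5 + 0 = 5$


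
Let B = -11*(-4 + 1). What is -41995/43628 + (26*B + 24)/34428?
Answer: -117276997/125168732 ≈ -0.93695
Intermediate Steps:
B = 33 (B = -11*(-3) = 33)
-41995/43628 + (26*B + 24)/34428 = -41995/43628 + (26*33 + 24)/34428 = -41995*1/43628 + (858 + 24)*(1/34428) = -41995/43628 + 882*(1/34428) = -41995/43628 + 147/5738 = -117276997/125168732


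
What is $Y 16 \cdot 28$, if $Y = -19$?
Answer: $-8512$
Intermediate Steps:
$Y 16 \cdot 28 = \left(-19\right) 16 \cdot 28 = \left(-304\right) 28 = -8512$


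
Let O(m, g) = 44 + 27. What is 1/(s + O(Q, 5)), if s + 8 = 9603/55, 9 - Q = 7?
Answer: 5/1188 ≈ 0.0042088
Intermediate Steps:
Q = 2 (Q = 9 - 1*7 = 9 - 7 = 2)
O(m, g) = 71
s = 833/5 (s = -8 + 9603/55 = -8 + 9603*(1/55) = -8 + 873/5 = 833/5 ≈ 166.60)
1/(s + O(Q, 5)) = 1/(833/5 + 71) = 1/(1188/5) = 5/1188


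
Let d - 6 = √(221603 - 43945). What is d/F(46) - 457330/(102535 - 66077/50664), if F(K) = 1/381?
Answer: 11852067567498/5194767163 + 381*√177658 ≈ 1.6287e+5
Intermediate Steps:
d = 6 + √177658 (d = 6 + √(221603 - 43945) = 6 + √177658 ≈ 427.50)
F(K) = 1/381
d/F(46) - 457330/(102535 - 66077/50664) = (6 + √177658)/(1/381) - 457330/(102535 - 66077/50664) = (6 + √177658)*381 - 457330/(102535 - 66077/50664) = (2286 + 381*√177658) - 457330/(102535 - 1*66077/50664) = (2286 + 381*√177658) - 457330/(102535 - 66077/50664) = (2286 + 381*√177658) - 457330/5194767163/50664 = (2286 + 381*√177658) - 457330*50664/5194767163 = (2286 + 381*√177658) - 23170167120/5194767163 = 11852067567498/5194767163 + 381*√177658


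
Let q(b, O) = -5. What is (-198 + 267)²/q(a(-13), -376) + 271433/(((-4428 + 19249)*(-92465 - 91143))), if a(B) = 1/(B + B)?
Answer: -12955892451013/13606270840 ≈ -952.20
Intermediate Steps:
a(B) = 1/(2*B)
(-198 + 267)²/q(a(-13), -376) + 271433/(((-4428 + 19249)*(-92465 - 91143))) = (-198 + 267)²/(-5) + 271433/(((-4428 + 19249)*(-92465 - 91143))) = 69²*(-⅕) + 271433/((14821*(-183608))) = 4761*(-⅕) + 271433/(-2721254168) = -4761/5 + 271433*(-1/2721254168) = -4761/5 - 271433/2721254168 = -12955892451013/13606270840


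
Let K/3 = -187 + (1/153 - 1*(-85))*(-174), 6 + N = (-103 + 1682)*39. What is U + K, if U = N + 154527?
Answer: 2909849/17 ≈ 1.7117e+5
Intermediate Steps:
N = 61575 (N = -6 + (-103 + 1682)*39 = -6 + 1579*39 = -6 + 61581 = 61575)
K = -763885/17 (K = 3*(-187 + (1/153 - 1*(-85))*(-174)) = 3*(-187 + (1/153 + 85)*(-174)) = 3*(-187 + (13006/153)*(-174)) = 3*(-187 - 754348/51) = 3*(-763885/51) = -763885/17 ≈ -44934.)
U = 216102 (U = 61575 + 154527 = 216102)
U + K = 216102 - 763885/17 = 2909849/17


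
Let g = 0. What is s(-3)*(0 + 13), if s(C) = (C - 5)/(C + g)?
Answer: 104/3 ≈ 34.667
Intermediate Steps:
s(C) = (-5 + C)/C (s(C) = (C - 5)/(C + 0) = (-5 + C)/C)
s(-3)*(0 + 13) = ((-5 - 3)/(-3))*(0 + 13) = -⅓*(-8)*13 = (8/3)*13 = 104/3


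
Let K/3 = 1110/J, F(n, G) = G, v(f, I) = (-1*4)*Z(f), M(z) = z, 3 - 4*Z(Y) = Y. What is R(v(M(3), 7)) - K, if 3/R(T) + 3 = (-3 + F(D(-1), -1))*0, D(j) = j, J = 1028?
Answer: -2179/514 ≈ -4.2393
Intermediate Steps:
Z(Y) = ¾ - Y/4
v(f, I) = -3 + f (v(f, I) = (-1*4)*(¾ - f/4) = -4*(¾ - f/4) = -3 + f)
K = 1665/514 (K = 3*(1110/1028) = 3*(1110*(1/1028)) = 3*(555/514) = 1665/514 ≈ 3.2393)
R(T) = -1 (R(T) = 3/(-3 + (-3 - 1)*0) = 3/(-3 - 4*0) = 3/(-3 + 0) = 3/(-3) = 3*(-⅓) = -1)
R(v(M(3), 7)) - K = -1 - 1*1665/514 = -1 - 1665/514 = -2179/514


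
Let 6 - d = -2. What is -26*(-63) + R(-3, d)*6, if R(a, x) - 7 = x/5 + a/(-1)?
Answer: 8538/5 ≈ 1707.6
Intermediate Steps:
d = 8 (d = 6 - 1*(-2) = 6 + 2 = 8)
R(a, x) = 7 - a + x/5 (R(a, x) = 7 + (x/5 + a/(-1)) = 7 + (x*(1/5) + a*(-1)) = 7 + (x/5 - a) = 7 + (-a + x/5) = 7 - a + x/5)
-26*(-63) + R(-3, d)*6 = -26*(-63) + (7 - 1*(-3) + (1/5)*8)*6 = 1638 + (7 + 3 + 8/5)*6 = 1638 + (58/5)*6 = 1638 + 348/5 = 8538/5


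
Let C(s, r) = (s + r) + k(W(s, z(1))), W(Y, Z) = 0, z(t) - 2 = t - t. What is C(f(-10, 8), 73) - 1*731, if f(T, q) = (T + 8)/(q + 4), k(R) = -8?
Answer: -3997/6 ≈ -666.17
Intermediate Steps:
z(t) = 2 (z(t) = 2 + (t - t) = 2 + 0 = 2)
f(T, q) = (8 + T)/(4 + q)
C(s, r) = -8 + r + s (C(s, r) = (s + r) - 8 = (r + s) - 8 = -8 + r + s)
C(f(-10, 8), 73) - 1*731 = (-8 + 73 + (8 - 10)/(4 + 8)) - 1*731 = (-8 + 73 - 2/12) - 731 = (-8 + 73 + (1/12)*(-2)) - 731 = (-8 + 73 - 1/6) - 731 = 389/6 - 731 = -3997/6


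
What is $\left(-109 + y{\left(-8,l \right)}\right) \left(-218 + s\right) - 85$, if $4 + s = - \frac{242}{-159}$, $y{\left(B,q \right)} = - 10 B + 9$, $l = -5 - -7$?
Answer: $\frac{687605}{159} \approx 4324.6$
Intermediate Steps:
$l = 2$ ($l = -5 + 7 = 2$)
$y{\left(B,q \right)} = 9 - 10 B$
$s = - \frac{394}{159}$ ($s = -4 - \frac{242}{-159} = -4 - - \frac{242}{159} = -4 + \frac{242}{159} = - \frac{394}{159} \approx -2.478$)
$\left(-109 + y{\left(-8,l \right)}\right) \left(-218 + s\right) - 85 = \left(-109 + \left(9 - -80\right)\right) \left(-218 - \frac{394}{159}\right) - 85 = \left(-109 + \left(9 + 80\right)\right) \left(- \frac{35056}{159}\right) - 85 = \left(-109 + 89\right) \left(- \frac{35056}{159}\right) - 85 = \left(-20\right) \left(- \frac{35056}{159}\right) - 85 = \frac{701120}{159} - 85 = \frac{687605}{159}$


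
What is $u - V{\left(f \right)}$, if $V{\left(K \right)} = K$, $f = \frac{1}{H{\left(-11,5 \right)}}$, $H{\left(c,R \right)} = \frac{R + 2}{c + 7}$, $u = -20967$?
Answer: $- \frac{146765}{7} \approx -20966.0$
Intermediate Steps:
$H{\left(c,R \right)} = \frac{2 + R}{7 + c}$
$f = - \frac{4}{7}$ ($f = \frac{1}{\frac{1}{7 - 11} \left(2 + 5\right)} = \frac{1}{\frac{1}{-4} \cdot 7} = \frac{1}{\left(- \frac{1}{4}\right) 7} = \frac{1}{- \frac{7}{4}} = - \frac{4}{7} \approx -0.57143$)
$u - V{\left(f \right)} = -20967 - - \frac{4}{7} = -20967 + \frac{4}{7} = - \frac{146765}{7}$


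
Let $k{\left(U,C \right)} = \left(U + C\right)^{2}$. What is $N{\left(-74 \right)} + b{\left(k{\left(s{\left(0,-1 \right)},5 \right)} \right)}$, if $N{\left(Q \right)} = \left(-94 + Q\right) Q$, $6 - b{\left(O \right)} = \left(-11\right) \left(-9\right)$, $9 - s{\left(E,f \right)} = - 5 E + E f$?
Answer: $12339$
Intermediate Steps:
$s{\left(E,f \right)} = 9 + 5 E - E f$ ($s{\left(E,f \right)} = 9 - \left(- 5 E + E f\right) = 9 + 5 E - E f$)
$k{\left(U,C \right)} = \left(C + U\right)^{2}$
$b{\left(O \right)} = -93$ ($b{\left(O \right)} = 6 - \left(-11\right) \left(-9\right) = 6 - 99 = -93$)
$N{\left(Q \right)} = Q \left(-94 + Q\right)$
$N{\left(-74 \right)} + b{\left(k{\left(s{\left(0,-1 \right)},5 \right)} \right)} = - 74 \left(-94 - 74\right) - 93 = \left(-74\right) \left(-168\right) - 93 = 12432 - 93 = 12339$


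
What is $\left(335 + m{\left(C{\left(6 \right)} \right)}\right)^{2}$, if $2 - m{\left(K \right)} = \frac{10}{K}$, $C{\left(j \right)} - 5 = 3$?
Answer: $\frac{1803649}{16} \approx 1.1273 \cdot 10^{5}$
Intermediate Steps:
$C{\left(j \right)} = 8$ ($C{\left(j \right)} = 5 + 3 = 8$)
$m{\left(K \right)} = 2 - \frac{10}{K}$
$\left(335 + m{\left(C{\left(6 \right)} \right)}\right)^{2} = \left(335 + \left(2 - \frac{10}{8}\right)\right)^{2} = \left(335 + \left(2 - \frac{5}{4}\right)\right)^{2} = \left(335 + \frac{3}{4}\right)^{2} = \left(\frac{1343}{4}\right)^{2} = \frac{1803649}{16}$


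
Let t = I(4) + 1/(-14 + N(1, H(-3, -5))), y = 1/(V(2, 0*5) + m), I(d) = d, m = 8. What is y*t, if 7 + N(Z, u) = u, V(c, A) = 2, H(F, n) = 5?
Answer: 63/160 ≈ 0.39375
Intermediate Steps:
N(Z, u) = -7 + u
y = ⅒ (y = 1/(2 + 8) = 1/10 = ⅒ ≈ 0.10000)
t = 63/16 (t = 4 + 1/(-14 + (-7 + 5)) = 4 + 1/(-14 - 2) = 4 + 1/(-16) = 4 - 1/16 = 63/16 ≈ 3.9375)
y*t = (⅒)*(63/16) = 63/160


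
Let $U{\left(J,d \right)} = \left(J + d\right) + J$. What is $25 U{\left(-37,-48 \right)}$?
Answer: $-3050$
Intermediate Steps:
$U{\left(J,d \right)} = d + 2 J$
$25 U{\left(-37,-48 \right)} = 25 \left(-48 + 2 \left(-37\right)\right) = 25 \left(-48 - 74\right) = 25 \left(-122\right) = -3050$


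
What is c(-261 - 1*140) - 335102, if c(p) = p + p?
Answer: -335904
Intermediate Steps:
c(p) = 2*p
c(-261 - 1*140) - 335102 = 2*(-261 - 1*140) - 335102 = 2*(-261 - 140) - 335102 = 2*(-401) - 335102 = -802 - 335102 = -335904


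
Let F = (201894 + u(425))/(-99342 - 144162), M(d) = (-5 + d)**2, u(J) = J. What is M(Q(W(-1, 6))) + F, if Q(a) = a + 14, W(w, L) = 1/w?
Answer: 15381937/243504 ≈ 63.169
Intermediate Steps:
Q(a) = 14 + a
F = -202319/243504 (F = (201894 + 425)/(-99342 - 144162) = 202319/(-243504) = 202319*(-1/243504) = -202319/243504 ≈ -0.83086)
M(Q(W(-1, 6))) + F = (-5 + (14 + 1/(-1)))**2 - 202319/243504 = (-5 + (14 - 1))**2 - 202319/243504 = (-5 + 13)**2 - 202319/243504 = 8**2 - 202319/243504 = 64 - 202319/243504 = 15381937/243504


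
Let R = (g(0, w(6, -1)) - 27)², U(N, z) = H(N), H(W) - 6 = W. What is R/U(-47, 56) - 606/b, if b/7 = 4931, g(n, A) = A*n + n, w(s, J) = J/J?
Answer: -25187739/1415197 ≈ -17.798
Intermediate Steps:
H(W) = 6 + W
w(s, J) = 1
g(n, A) = n + A*n
U(N, z) = 6 + N
R = 729 (R = (0*(1 + 1) - 27)² = (0*2 - 27)² = (0 - 27)² = (-27)² = 729)
b = 34517 (b = 7*4931 = 34517)
R/U(-47, 56) - 606/b = 729/(6 - 47) - 606/34517 = 729/(-41) - 606*1/34517 = 729*(-1/41) - 606/34517 = -729/41 - 606/34517 = -25187739/1415197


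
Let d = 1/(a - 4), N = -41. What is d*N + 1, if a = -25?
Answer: 70/29 ≈ 2.4138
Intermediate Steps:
d = -1/29 (d = 1/(-25 - 4) = 1/(-29) = -1/29 ≈ -0.034483)
d*N + 1 = -1/29*(-41) + 1 = 41/29 + 1 = 70/29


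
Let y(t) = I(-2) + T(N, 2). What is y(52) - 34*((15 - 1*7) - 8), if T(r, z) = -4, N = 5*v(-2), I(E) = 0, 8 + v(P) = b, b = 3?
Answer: -4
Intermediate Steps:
v(P) = -5 (v(P) = -8 + 3 = -5)
N = -25 (N = 5*(-5) = -25)
y(t) = -4 (y(t) = 0 - 4 = -4)
y(52) - 34*((15 - 1*7) - 8) = -4 - 34*((15 - 1*7) - 8) = -4 - 34*((15 - 7) - 8) = -4 - 34*(8 - 8) = -4 - 34*0 = -4 + 0 = -4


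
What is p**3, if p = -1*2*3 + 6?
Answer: 0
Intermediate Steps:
p = 0 (p = -2*3 + 6 = -6 + 6 = 0)
p**3 = 0**3 = 0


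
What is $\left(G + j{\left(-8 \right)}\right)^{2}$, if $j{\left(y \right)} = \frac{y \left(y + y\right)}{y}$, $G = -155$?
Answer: $29241$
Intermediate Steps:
$j{\left(y \right)} = 2 y$ ($j{\left(y \right)} = \frac{y 2 y}{y} = \frac{2 y^{2}}{y} = 2 y$)
$\left(G + j{\left(-8 \right)}\right)^{2} = \left(-155 + 2 \left(-8\right)\right)^{2} = \left(-155 - 16\right)^{2} = \left(-171\right)^{2} = 29241$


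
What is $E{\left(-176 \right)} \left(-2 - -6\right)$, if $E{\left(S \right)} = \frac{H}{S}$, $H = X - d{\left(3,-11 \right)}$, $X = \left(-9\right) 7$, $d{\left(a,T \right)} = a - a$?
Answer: $\frac{63}{44} \approx 1.4318$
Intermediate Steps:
$d{\left(a,T \right)} = 0$
$X = -63$
$H = -63$ ($H = -63 - 0 = -63 + 0 = -63$)
$E{\left(S \right)} = - \frac{63}{S}$
$E{\left(-176 \right)} \left(-2 - -6\right) = - \frac{63}{-176} \left(-2 - -6\right) = \left(-63\right) \left(- \frac{1}{176}\right) \left(-2 + 6\right) = \frac{63}{176} \cdot 4 = \frac{63}{44}$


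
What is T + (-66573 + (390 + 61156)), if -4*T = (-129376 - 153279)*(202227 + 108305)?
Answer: 21943350588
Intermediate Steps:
T = 21943355615 (T = -(-129376 - 153279)*(202227 + 108305)/4 = -(-282655)*310532/4 = -¼*(-87773422460) = 21943355615)
T + (-66573 + (390 + 61156)) = 21943355615 + (-66573 + (390 + 61156)) = 21943355615 + (-66573 + 61546) = 21943355615 - 5027 = 21943350588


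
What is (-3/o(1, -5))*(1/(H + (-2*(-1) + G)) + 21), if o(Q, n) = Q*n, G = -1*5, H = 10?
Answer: 444/35 ≈ 12.686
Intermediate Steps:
G = -5
(-3/o(1, -5))*(1/(H + (-2*(-1) + G)) + 21) = (-3/(1*(-5)))*(1/(10 + (-2*(-1) - 5)) + 21) = (-3/(-5))*(1/(10 + (2 - 5)) + 21) = (-3*(-1/5))*(1/(10 - 3) + 21) = 3*(1/7 + 21)/5 = (3/5)*(148/7) = 444/35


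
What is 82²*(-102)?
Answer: -685848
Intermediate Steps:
82²*(-102) = 6724*(-102) = -685848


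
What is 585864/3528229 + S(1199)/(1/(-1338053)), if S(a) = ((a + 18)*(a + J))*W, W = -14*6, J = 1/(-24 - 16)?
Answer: 5786421600923805010971/35282290 ≈ 1.6400e+14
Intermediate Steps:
J = -1/40 (J = 1/(-40) = -1/40 ≈ -0.025000)
W = -84
S(a) = -84*(18 + a)*(-1/40 + a) (S(a) = ((a + 18)*(a - 1/40))*(-84) = ((18 + a)*(-1/40 + a))*(-84) = -84*(18 + a)*(-1/40 + a))
585864/3528229 + S(1199)/(1/(-1338053)) = 585864/3528229 + (189/5 - 84*1199**2 - 15099/10*1199)/(1/(-1338053)) = 585864*(1/3528229) + (189/5 - 84*1437601 - 18103701/10)/(-1/1338053) = 585864/3528229 + (189/5 - 120758484 - 18103701/10)*(-1338053) = 585864/3528229 - 1225688163/10*(-1338053) = 585864/3528229 + 1640035723566639/10 = 5786421600923805010971/35282290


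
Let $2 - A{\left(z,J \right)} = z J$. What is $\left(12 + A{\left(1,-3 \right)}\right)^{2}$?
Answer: $289$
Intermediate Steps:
$A{\left(z,J \right)} = 2 - J z$ ($A{\left(z,J \right)} = 2 - z J = 2 - J z$)
$\left(12 + A{\left(1,-3 \right)}\right)^{2} = \left(12 - \left(-2 - 3\right)\right)^{2} = \left(12 + \left(2 + 3\right)\right)^{2} = \left(12 + 5\right)^{2} = 17^{2} = 289$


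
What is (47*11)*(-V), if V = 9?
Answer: -4653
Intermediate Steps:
(47*11)*(-V) = (47*11)*(-1*9) = 517*(-9) = -4653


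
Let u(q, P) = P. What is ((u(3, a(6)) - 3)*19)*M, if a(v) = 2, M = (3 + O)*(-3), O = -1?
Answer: 114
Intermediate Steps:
M = -6 (M = (3 - 1)*(-3) = 2*(-3) = -6)
((u(3, a(6)) - 3)*19)*M = ((2 - 3)*19)*(-6) = -1*19*(-6) = -19*(-6) = 114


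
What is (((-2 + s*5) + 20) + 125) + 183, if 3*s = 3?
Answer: 331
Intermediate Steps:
s = 1 (s = (1/3)*3 = 1)
(((-2 + s*5) + 20) + 125) + 183 = (((-2 + 1*5) + 20) + 125) + 183 = (((-2 + 5) + 20) + 125) + 183 = ((3 + 20) + 125) + 183 = (23 + 125) + 183 = 148 + 183 = 331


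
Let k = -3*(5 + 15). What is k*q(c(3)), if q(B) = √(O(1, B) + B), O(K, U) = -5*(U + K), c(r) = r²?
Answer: -60*I*√41 ≈ -384.19*I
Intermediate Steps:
k = -60 (k = -3*20 = -60)
O(K, U) = -5*K - 5*U (O(K, U) = -5*(K + U) = -5*K - 5*U)
q(B) = √(-5 - 4*B) (q(B) = √((-5*1 - 5*B) + B) = √((-5 - 5*B) + B) = √(-5 - 4*B))
k*q(c(3)) = -60*√(-5 - 4*3²) = -60*√(-5 - 4*9) = -60*√(-5 - 36) = -60*I*√41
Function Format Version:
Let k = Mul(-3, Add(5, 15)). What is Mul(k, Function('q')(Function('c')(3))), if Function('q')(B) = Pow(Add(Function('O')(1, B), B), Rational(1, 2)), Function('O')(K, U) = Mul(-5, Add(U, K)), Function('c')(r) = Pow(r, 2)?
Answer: Mul(-60, I, Pow(41, Rational(1, 2))) ≈ Mul(-384.19, I)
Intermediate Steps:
k = -60 (k = Mul(-3, 20) = -60)
Function('O')(K, U) = Add(Mul(-5, K), Mul(-5, U)) (Function('O')(K, U) = Mul(-5, Add(K, U)) = Add(Mul(-5, K), Mul(-5, U)))
Function('q')(B) = Pow(Add(-5, Mul(-4, B)), Rational(1, 2)) (Function('q')(B) = Pow(Add(Add(Mul(-5, 1), Mul(-5, B)), B), Rational(1, 2)) = Pow(Add(Add(-5, Mul(-5, B)), B), Rational(1, 2)) = Pow(Add(-5, Mul(-4, B)), Rational(1, 2)))
Mul(k, Function('q')(Function('c')(3))) = Mul(-60, Pow(Add(-5, Mul(-4, Pow(3, 2))), Rational(1, 2))) = Mul(-60, Pow(Add(-5, Mul(-4, 9)), Rational(1, 2))) = Mul(-60, Pow(Add(-5, -36), Rational(1, 2))) = Mul(-60, Pow(-41, Rational(1, 2))) = Mul(-60, Mul(I, Pow(41, Rational(1, 2)))) = Mul(-60, I, Pow(41, Rational(1, 2)))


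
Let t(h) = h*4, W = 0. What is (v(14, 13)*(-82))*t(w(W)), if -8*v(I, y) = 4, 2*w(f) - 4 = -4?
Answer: 0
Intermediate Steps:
w(f) = 0 (w(f) = 2 + (½)*(-4) = 2 - 2 = 0)
v(I, y) = -½ (v(I, y) = -⅛*4 = -½)
t(h) = 4*h
(v(14, 13)*(-82))*t(w(W)) = (-½*(-82))*(4*0) = 41*0 = 0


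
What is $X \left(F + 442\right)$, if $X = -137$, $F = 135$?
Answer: $-79049$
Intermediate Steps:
$X \left(F + 442\right) = - 137 \left(135 + 442\right) = \left(-137\right) 577 = -79049$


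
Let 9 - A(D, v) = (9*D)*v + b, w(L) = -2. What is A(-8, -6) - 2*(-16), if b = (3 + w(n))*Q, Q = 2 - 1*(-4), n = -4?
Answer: -397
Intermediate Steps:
Q = 6 (Q = 2 + 4 = 6)
b = 6 (b = (3 - 2)*6 = 1*6 = 6)
A(D, v) = 3 - 9*D*v (A(D, v) = 9 - ((9*D)*v + 6) = 9 - (9*D*v + 6) = 9 - (6 + 9*D*v) = 9 + (-6 - 9*D*v) = 3 - 9*D*v)
A(-8, -6) - 2*(-16) = (3 - 9*(-8)*(-6)) - 2*(-16) = (3 - 432) + 32 = -429 + 32 = -397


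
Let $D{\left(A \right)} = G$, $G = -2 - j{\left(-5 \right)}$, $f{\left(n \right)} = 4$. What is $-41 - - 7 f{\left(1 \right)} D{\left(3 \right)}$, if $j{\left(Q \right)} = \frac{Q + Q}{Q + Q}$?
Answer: $-125$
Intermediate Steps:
$j{\left(Q \right)} = 1$ ($j{\left(Q \right)} = \frac{2 Q}{2 Q} = 2 Q \frac{1}{2 Q} = 1$)
$G = -3$ ($G = -2 - 1 = -3$)
$D{\left(A \right)} = -3$
$-41 - - 7 f{\left(1 \right)} D{\left(3 \right)} = -41 - \left(-7\right) 4 \left(-3\right) = -41 - \left(-28\right) \left(-3\right) = -41 - 84 = -125$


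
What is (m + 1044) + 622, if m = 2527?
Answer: 4193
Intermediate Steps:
(m + 1044) + 622 = (2527 + 1044) + 622 = 3571 + 622 = 4193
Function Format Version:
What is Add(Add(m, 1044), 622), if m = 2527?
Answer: 4193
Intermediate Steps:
Add(Add(m, 1044), 622) = Add(Add(2527, 1044), 622) = Add(3571, 622) = 4193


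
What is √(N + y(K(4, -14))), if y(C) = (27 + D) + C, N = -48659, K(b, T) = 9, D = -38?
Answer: I*√48661 ≈ 220.59*I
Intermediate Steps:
y(C) = -11 + C (y(C) = (27 - 38) + C = -11 + C)
√(N + y(K(4, -14))) = √(-48659 + (-11 + 9)) = √(-48659 - 2) = √(-48661) = I*√48661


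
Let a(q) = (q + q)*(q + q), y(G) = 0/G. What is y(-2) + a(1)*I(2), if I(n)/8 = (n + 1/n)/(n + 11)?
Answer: 80/13 ≈ 6.1538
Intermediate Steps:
y(G) = 0
a(q) = 4*q² (a(q) = (2*q)*(2*q) = 4*q²)
I(n) = 8*(n + 1/n)/(11 + n) (I(n) = 8*((n + 1/n)/(n + 11)) = 8*((n + 1/n)/(11 + n)) = 8*(n + 1/n)/(11 + n))
y(-2) + a(1)*I(2) = 0 + (4*1²)*(8*(1 + 2²)/(2*(11 + 2))) = 0 + (4*1)*(8*(½)*(1 + 4)/13) = 0 + 4*(8*(½)*(1/13)*5) = 0 + 4*(20/13) = 0 + 80/13 = 80/13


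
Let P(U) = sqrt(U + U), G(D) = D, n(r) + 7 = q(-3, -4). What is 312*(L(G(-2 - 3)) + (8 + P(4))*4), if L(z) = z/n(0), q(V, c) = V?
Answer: 10140 + 2496*sqrt(2) ≈ 13670.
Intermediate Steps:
n(r) = -10 (n(r) = -7 - 3 = -10)
P(U) = sqrt(2)*sqrt(U) (P(U) = sqrt(2*U) = sqrt(2)*sqrt(U))
L(z) = -z/10 (L(z) = z/(-10) = z*(-1/10) = -z/10)
312*(L(G(-2 - 3)) + (8 + P(4))*4) = 312*(-(-2 - 3)/10 + (8 + sqrt(2)*sqrt(4))*4) = 312*(-1/10*(-5) + (8 + sqrt(2)*2)*4) = 312*(1/2 + (8 + 2*sqrt(2))*4) = 312*(1/2 + (32 + 8*sqrt(2))) = 312*(65/2 + 8*sqrt(2)) = 10140 + 2496*sqrt(2)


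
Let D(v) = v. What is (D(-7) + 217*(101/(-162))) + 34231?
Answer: 5522371/162 ≈ 34089.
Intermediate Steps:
(D(-7) + 217*(101/(-162))) + 34231 = (-7 + 217*(101/(-162))) + 34231 = (-7 + 217*(101*(-1/162))) + 34231 = (-7 + 217*(-101/162)) + 34231 = (-7 - 21917/162) + 34231 = -23051/162 + 34231 = 5522371/162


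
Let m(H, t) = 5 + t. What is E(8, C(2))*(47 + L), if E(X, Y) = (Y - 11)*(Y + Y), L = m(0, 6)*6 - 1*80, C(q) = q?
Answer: -1188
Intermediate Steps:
L = -14 (L = (5 + 6)*6 - 1*80 = 11*6 - 80 = 66 - 80 = -14)
E(X, Y) = 2*Y*(-11 + Y) (E(X, Y) = (-11 + Y)*(2*Y) = 2*Y*(-11 + Y))
E(8, C(2))*(47 + L) = (2*2*(-11 + 2))*(47 - 14) = (2*2*(-9))*33 = -36*33 = -1188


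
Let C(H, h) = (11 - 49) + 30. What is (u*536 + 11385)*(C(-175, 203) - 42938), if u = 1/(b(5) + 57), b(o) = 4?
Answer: -29848371866/61 ≈ -4.8932e+8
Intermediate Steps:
C(H, h) = -8 (C(H, h) = -38 + 30 = -8)
u = 1/61 (u = 1/(4 + 57) = 1/61 ≈ 0.016393)
(u*536 + 11385)*(C(-175, 203) - 42938) = ((1/61)*536 + 11385)*(-8 - 42938) = (536/61 + 11385)*(-42946) = (695021/61)*(-42946) = -29848371866/61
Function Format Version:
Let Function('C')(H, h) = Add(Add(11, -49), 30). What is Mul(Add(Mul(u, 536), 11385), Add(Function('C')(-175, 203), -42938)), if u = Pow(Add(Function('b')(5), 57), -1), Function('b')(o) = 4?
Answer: Rational(-29848371866, 61) ≈ -4.8932e+8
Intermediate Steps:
Function('C')(H, h) = -8 (Function('C')(H, h) = Add(-38, 30) = -8)
u = Rational(1, 61) (u = Pow(Add(4, 57), -1) = Pow(61, -1) = Rational(1, 61) ≈ 0.016393)
Mul(Add(Mul(u, 536), 11385), Add(Function('C')(-175, 203), -42938)) = Mul(Add(Mul(Rational(1, 61), 536), 11385), Add(-8, -42938)) = Mul(Add(Rational(536, 61), 11385), -42946) = Mul(Rational(695021, 61), -42946) = Rational(-29848371866, 61)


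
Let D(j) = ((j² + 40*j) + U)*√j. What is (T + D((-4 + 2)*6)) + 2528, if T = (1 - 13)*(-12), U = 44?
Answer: 2672 - 584*I*√3 ≈ 2672.0 - 1011.5*I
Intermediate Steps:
T = 144 (T = -12*(-12) = 144)
D(j) = √j*(44 + j² + 40*j) (D(j) = ((j² + 40*j) + 44)*√j = (44 + j² + 40*j)*√j = √j*(44 + j² + 40*j))
(T + D((-4 + 2)*6)) + 2528 = (144 + √((-4 + 2)*6)*(44 + ((-4 + 2)*6)² + 40*((-4 + 2)*6))) + 2528 = (144 + √(-2*6)*(44 + (-2*6)² + 40*(-2*6))) + 2528 = (144 + √(-12)*(44 + (-12)² + 40*(-12))) + 2528 = (144 + (2*I*√3)*(44 + 144 - 480)) + 2528 = (144 + (2*I*√3)*(-292)) + 2528 = (144 - 584*I*√3) + 2528 = 2672 - 584*I*√3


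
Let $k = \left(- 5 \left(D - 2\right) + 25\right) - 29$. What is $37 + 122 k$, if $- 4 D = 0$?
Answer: $769$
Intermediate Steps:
$D = 0$ ($D = \left(- \frac{1}{4}\right) 0 = 0$)
$k = 6$ ($k = \left(- 5 \left(0 - 2\right) + 25\right) - 29 = \left(\left(-5\right) \left(-2\right) + 25\right) - 29 = \left(10 + 25\right) - 29 = 35 - 29 = 6$)
$37 + 122 k = 37 + 122 \cdot 6 = 37 + 732 = 769$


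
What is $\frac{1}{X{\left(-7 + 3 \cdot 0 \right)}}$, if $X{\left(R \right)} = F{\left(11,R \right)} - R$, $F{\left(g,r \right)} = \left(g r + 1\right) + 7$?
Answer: $- \frac{1}{62} \approx -0.016129$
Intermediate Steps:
$F{\left(g,r \right)} = 8 + g r$ ($F{\left(g,r \right)} = \left(1 + g r\right) + 7 = 8 + g r$)
$X{\left(R \right)} = 8 + 10 R$ ($X{\left(R \right)} = \left(8 + 11 R\right) - R = 8 + 10 R$)
$\frac{1}{X{\left(-7 + 3 \cdot 0 \right)}} = \frac{1}{8 + 10 \left(-7 + 3 \cdot 0\right)} = \frac{1}{8 + 10 \left(-7 + 0\right)} = \frac{1}{8 + 10 \left(-7\right)} = \frac{1}{8 - 70} = \frac{1}{-62} = - \frac{1}{62}$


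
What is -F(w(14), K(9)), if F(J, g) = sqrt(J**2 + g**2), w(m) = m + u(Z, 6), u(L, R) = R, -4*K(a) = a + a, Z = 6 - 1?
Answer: -41/2 ≈ -20.500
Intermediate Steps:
Z = 5
K(a) = -a/2 (K(a) = -(a + a)/4 = -a/2)
w(m) = 6 + m (w(m) = m + 6 = 6 + m)
-F(w(14), K(9)) = -sqrt((6 + 14)**2 + (-1/2*9)**2) = -sqrt(20**2 + (-9/2)**2) = -sqrt(400 + 81/4) = -sqrt(1681/4) = -1*41/2 = -41/2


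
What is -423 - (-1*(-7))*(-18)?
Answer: -297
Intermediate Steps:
-423 - (-1*(-7))*(-18) = -423 - 7*(-18) = -423 - 1*(-126) = -423 + 126 = -297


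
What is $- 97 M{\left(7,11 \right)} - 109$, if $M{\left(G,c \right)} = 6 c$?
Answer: $-6511$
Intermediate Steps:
$- 97 M{\left(7,11 \right)} - 109 = - 97 \cdot 6 \cdot 11 - 109 = \left(-97\right) 66 - 109 = -6402 - 109 = -6511$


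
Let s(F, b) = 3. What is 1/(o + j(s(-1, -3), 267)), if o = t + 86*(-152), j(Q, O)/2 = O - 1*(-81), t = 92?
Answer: -1/12284 ≈ -8.1407e-5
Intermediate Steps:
j(Q, O) = 162 + 2*O (j(Q, O) = 2*(O - 1*(-81)) = 2*(O + 81) = 2*(81 + O) = 162 + 2*O)
o = -12980 (o = 92 + 86*(-152) = 92 - 13072 = -12980)
1/(o + j(s(-1, -3), 267)) = 1/(-12980 + (162 + 2*267)) = 1/(-12980 + (162 + 534)) = 1/(-12980 + 696) = 1/(-12284) = -1/12284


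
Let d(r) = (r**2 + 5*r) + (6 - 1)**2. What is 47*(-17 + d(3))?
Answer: 1504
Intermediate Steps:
d(r) = 25 + r**2 + 5*r (d(r) = (r**2 + 5*r) + 5**2 = (r**2 + 5*r) + 25 = 25 + r**2 + 5*r)
47*(-17 + d(3)) = 47*(-17 + (25 + 3**2 + 5*3)) = 47*(-17 + (25 + 9 + 15)) = 47*(-17 + 49) = 47*32 = 1504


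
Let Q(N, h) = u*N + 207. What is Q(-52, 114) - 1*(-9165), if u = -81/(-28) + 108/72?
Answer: 64005/7 ≈ 9143.6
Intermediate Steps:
u = 123/28 (u = -81*(-1/28) + 108*(1/72) = 81/28 + 3/2 = 123/28 ≈ 4.3929)
Q(N, h) = 207 + 123*N/28 (Q(N, h) = 123*N/28 + 207 = 207 + 123*N/28)
Q(-52, 114) - 1*(-9165) = (207 + (123/28)*(-52)) - 1*(-9165) = (207 - 1599/7) + 9165 = -150/7 + 9165 = 64005/7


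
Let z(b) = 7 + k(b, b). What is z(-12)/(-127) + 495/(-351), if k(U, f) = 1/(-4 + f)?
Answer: -116089/79248 ≈ -1.4649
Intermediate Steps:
z(b) = 7 + 1/(-4 + b)
z(-12)/(-127) + 495/(-351) = ((-27 + 7*(-12))/(-4 - 12))/(-127) + 495/(-351) = ((-27 - 84)/(-16))*(-1/127) + 495*(-1/351) = -1/16*(-111)*(-1/127) - 55/39 = (111/16)*(-1/127) - 55/39 = -111/2032 - 55/39 = -116089/79248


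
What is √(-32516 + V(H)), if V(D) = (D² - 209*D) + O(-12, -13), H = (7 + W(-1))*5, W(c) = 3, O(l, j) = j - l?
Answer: I*√40467 ≈ 201.16*I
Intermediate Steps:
H = 50 (H = (7 + 3)*5 = 10*5 = 50)
V(D) = -1 + D² - 209*D (V(D) = (D² - 209*D) + (-13 - 1*(-12)) = (D² - 209*D) + (-13 + 12) = (D² - 209*D) - 1 = -1 + D² - 209*D)
√(-32516 + V(H)) = √(-32516 + (-1 + 50² - 209*50)) = √(-32516 + (-1 + 2500 - 10450)) = √(-32516 - 7951) = √(-40467) = I*√40467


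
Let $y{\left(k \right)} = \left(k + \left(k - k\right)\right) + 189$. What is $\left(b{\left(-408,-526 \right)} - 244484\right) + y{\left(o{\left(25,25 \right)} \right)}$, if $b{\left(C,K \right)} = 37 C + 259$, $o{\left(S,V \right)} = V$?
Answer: $-259107$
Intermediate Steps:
$b{\left(C,K \right)} = 259 + 37 C$
$y{\left(k \right)} = 189 + k$ ($y{\left(k \right)} = \left(k + 0\right) + 189 = k + 189 = 189 + k$)
$\left(b{\left(-408,-526 \right)} - 244484\right) + y{\left(o{\left(25,25 \right)} \right)} = \left(\left(259 + 37 \left(-408\right)\right) - 244484\right) + \left(189 + 25\right) = \left(\left(259 - 15096\right) - 244484\right) + 214 = \left(-14837 - 244484\right) + 214 = -259321 + 214 = -259107$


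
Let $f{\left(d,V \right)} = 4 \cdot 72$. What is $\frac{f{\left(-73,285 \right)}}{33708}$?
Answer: $\frac{24}{2809} \approx 0.008544$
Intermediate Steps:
$f{\left(d,V \right)} = 288$
$\frac{f{\left(-73,285 \right)}}{33708} = \frac{288}{33708} = 288 \cdot \frac{1}{33708} = \frac{24}{2809}$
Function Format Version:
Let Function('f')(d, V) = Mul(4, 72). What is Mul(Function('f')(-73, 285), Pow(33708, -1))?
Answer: Rational(24, 2809) ≈ 0.0085440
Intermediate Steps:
Function('f')(d, V) = 288
Mul(Function('f')(-73, 285), Pow(33708, -1)) = Mul(288, Pow(33708, -1)) = Mul(288, Rational(1, 33708)) = Rational(24, 2809)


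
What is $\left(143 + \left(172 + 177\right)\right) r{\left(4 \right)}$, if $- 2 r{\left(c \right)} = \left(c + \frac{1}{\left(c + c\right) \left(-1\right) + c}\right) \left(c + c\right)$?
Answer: $-7380$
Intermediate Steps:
$r{\left(c \right)} = - c \left(c - \frac{1}{c}\right)$ ($r{\left(c \right)} = - \frac{\left(c + \frac{1}{\left(c + c\right) \left(-1\right) + c}\right) \left(c + c\right)}{2} = - \frac{\left(c + \frac{1}{2 c \left(-1\right) + c}\right) 2 c}{2} = - \frac{\left(c + \frac{1}{- 2 c + c}\right) 2 c}{2} = - \frac{\left(c + \frac{1}{\left(-1\right) c}\right) 2 c}{2} = - \frac{\left(c - \frac{1}{c}\right) 2 c}{2} = - \frac{2 c \left(c - \frac{1}{c}\right)}{2} = - c \left(c - \frac{1}{c}\right)$)
$\left(143 + \left(172 + 177\right)\right) r{\left(4 \right)} = \left(143 + \left(172 + 177\right)\right) \left(1 - 4^{2}\right) = \left(143 + 349\right) \left(1 - 16\right) = 492 \left(1 - 16\right) = 492 \left(-15\right) = -7380$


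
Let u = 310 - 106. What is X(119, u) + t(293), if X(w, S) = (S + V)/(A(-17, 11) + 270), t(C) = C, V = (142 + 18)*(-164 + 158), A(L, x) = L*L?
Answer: 163031/559 ≈ 291.65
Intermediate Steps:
A(L, x) = L²
V = -960 (V = 160*(-6) = -960)
u = 204
X(w, S) = -960/559 + S/559 (X(w, S) = (S - 960)/((-17)² + 270) = (-960 + S)/(289 + 270) = (-960 + S)/559 = (-960 + S)*(1/559) = -960/559 + S/559)
X(119, u) + t(293) = (-960/559 + (1/559)*204) + 293 = (-960/559 + 204/559) + 293 = -756/559 + 293 = 163031/559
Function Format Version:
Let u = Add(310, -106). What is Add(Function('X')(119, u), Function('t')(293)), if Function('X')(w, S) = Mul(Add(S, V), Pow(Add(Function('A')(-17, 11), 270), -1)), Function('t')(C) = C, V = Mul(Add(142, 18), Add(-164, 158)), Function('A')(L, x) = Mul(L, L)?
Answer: Rational(163031, 559) ≈ 291.65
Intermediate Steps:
Function('A')(L, x) = Pow(L, 2)
V = -960 (V = Mul(160, -6) = -960)
u = 204
Function('X')(w, S) = Add(Rational(-960, 559), Mul(Rational(1, 559), S)) (Function('X')(w, S) = Mul(Add(S, -960), Pow(Add(Pow(-17, 2), 270), -1)) = Mul(Add(-960, S), Pow(Add(289, 270), -1)) = Mul(Add(-960, S), Pow(559, -1)) = Mul(Add(-960, S), Rational(1, 559)) = Add(Rational(-960, 559), Mul(Rational(1, 559), S)))
Add(Function('X')(119, u), Function('t')(293)) = Add(Add(Rational(-960, 559), Mul(Rational(1, 559), 204)), 293) = Add(Add(Rational(-960, 559), Rational(204, 559)), 293) = Add(Rational(-756, 559), 293) = Rational(163031, 559)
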